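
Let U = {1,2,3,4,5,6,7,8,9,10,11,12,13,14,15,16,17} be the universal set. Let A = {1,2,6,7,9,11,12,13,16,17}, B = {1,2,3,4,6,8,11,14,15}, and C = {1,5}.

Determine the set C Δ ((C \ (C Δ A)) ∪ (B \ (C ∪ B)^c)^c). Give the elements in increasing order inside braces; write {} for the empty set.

{7,9,10,12,13,16,17}

C Δ A = {2,5,6,7,9,11,12,13,16,17}
C \ (C Δ A) = {1}
C ∪ B = {1,2,3,4,5,6,8,11,14,15}
(C ∪ B)^c = {7,9,10,12,13,16,17}
B \ (C ∪ B)^c = {1,2,3,4,6,8,11,14,15}
(B \ (C ∪ B)^c)^c = {5,7,9,10,12,13,16,17}
(C \ (C Δ A)) ∪ (B \ (C ∪ B)^c)^c = {1,5,7,9,10,12,13,16,17}
C Δ ((C \ (C Δ A)) ∪ (B \ (C ∪ B)^c)^c) = {7,9,10,12,13,16,17}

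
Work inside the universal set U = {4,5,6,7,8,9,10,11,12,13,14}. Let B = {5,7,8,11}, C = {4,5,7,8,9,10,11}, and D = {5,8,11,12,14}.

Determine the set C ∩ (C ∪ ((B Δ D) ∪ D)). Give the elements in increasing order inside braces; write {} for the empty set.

B Δ D = {7,12,14}
(B Δ D) ∪ D = {5,7,8,11,12,14}
C ∪ ((B Δ D) ∪ D) = {4,5,7,8,9,10,11,12,14}
C ∩ (C ∪ ((B Δ D) ∪ D)) = {4,5,7,8,9,10,11}

{4,5,7,8,9,10,11}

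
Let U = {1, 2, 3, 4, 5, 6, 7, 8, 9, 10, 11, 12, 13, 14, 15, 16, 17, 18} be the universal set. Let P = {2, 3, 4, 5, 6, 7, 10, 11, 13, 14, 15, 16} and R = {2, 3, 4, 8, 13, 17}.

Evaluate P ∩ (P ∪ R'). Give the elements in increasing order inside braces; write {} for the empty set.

R' = {1, 5, 6, 7, 9, 10, 11, 12, 14, 15, 16, 18}
P ∪ R' = {1, 2, 3, 4, 5, 6, 7, 9, 10, 11, 12, 13, 14, 15, 16, 18}
P ∩ (P ∪ R') = {2, 3, 4, 5, 6, 7, 10, 11, 13, 14, 15, 16}

{2, 3, 4, 5, 6, 7, 10, 11, 13, 14, 15, 16}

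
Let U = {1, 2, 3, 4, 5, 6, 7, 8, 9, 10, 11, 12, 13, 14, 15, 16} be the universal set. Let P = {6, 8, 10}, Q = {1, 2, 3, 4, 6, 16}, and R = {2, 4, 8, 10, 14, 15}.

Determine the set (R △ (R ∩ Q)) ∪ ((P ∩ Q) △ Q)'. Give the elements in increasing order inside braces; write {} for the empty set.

{5, 6, 7, 8, 9, 10, 11, 12, 13, 14, 15}

R ∩ Q = {2, 4}
R △ (R ∩ Q) = {8, 10, 14, 15}
P ∩ Q = {6}
(P ∩ Q) △ Q = {1, 2, 3, 4, 16}
((P ∩ Q) △ Q)' = {5, 6, 7, 8, 9, 10, 11, 12, 13, 14, 15}
(R △ (R ∩ Q)) ∪ ((P ∩ Q) △ Q)' = {5, 6, 7, 8, 9, 10, 11, 12, 13, 14, 15}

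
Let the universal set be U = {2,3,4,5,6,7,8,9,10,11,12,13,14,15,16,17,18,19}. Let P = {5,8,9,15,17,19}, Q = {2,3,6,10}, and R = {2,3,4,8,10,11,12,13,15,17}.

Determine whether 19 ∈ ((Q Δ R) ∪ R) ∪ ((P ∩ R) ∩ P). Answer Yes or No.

No

19 ∉ Q and 19 ∉ R, so 19 ∉ Q Δ R
19 ∉ (Q Δ R) and 19 ∉ R, so 19 ∉ (Q Δ R) ∪ R
19 ∈ P and 19 ∉ R, so 19 ∉ P ∩ R
19 ∉ (P ∩ R) and 19 ∈ P, so 19 ∉ (P ∩ R) ∩ P
19 ∉ ((Q Δ R) ∪ R) and 19 ∉ ((P ∩ R) ∩ P), so 19 ∉ ((Q Δ R) ∪ R) ∪ ((P ∩ R) ∩ P)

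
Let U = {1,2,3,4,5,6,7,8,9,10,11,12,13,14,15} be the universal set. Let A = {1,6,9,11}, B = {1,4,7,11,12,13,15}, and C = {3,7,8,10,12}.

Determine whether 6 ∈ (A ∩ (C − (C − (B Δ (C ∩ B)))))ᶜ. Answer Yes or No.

6 ∉ C and 6 ∉ B, so 6 ∉ C ∩ B
6 ∉ B and 6 ∉ (C ∩ B), so 6 ∉ B Δ (C ∩ B)
6 ∉ C and 6 ∉ (B Δ (C ∩ B)), so 6 ∉ C − (B Δ (C ∩ B))
6 ∉ C and 6 ∉ (C − (B Δ (C ∩ B))), so 6 ∉ C − (C − (B Δ (C ∩ B)))
6 ∈ A and 6 ∉ (C − (C − (B Δ (C ∩ B)))), so 6 ∉ A ∩ (C − (C − (B Δ (C ∩ B))))
6 ∈ (A ∩ (C − (C − (B Δ (C ∩ B)))))ᶜ since 6 ∉ (A ∩ (C − (C − (B Δ (C ∩ B)))))

Yes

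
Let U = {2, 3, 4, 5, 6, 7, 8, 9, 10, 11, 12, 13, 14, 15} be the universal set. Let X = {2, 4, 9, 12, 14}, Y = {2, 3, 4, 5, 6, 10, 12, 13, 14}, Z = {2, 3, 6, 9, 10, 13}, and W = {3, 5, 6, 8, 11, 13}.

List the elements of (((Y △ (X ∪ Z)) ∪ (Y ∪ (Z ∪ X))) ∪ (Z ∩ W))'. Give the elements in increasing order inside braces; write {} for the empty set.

X ∪ Z = {2, 3, 4, 6, 9, 10, 12, 13, 14}
Y △ (X ∪ Z) = {5, 9}
Z ∪ X = {2, 3, 4, 6, 9, 10, 12, 13, 14}
Y ∪ (Z ∪ X) = {2, 3, 4, 5, 6, 9, 10, 12, 13, 14}
(Y △ (X ∪ Z)) ∪ (Y ∪ (Z ∪ X)) = {2, 3, 4, 5, 6, 9, 10, 12, 13, 14}
Z ∩ W = {3, 6, 13}
((Y △ (X ∪ Z)) ∪ (Y ∪ (Z ∪ X))) ∪ (Z ∩ W) = {2, 3, 4, 5, 6, 9, 10, 12, 13, 14}
(((Y △ (X ∪ Z)) ∪ (Y ∪ (Z ∪ X))) ∪ (Z ∩ W))' = {7, 8, 11, 15}

{7, 8, 11, 15}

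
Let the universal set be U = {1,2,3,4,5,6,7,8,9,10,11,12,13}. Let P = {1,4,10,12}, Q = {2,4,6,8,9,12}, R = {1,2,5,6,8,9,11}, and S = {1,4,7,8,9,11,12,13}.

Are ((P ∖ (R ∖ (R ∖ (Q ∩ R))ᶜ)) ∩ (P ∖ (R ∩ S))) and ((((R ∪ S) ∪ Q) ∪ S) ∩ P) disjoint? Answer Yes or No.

No

Q ∩ R = {2,6,8,9}
R ∖ (Q ∩ R) = {1,5,11}
(R ∖ (Q ∩ R))ᶜ = {2,3,4,6,7,8,9,10,12,13}
R ∖ (R ∖ (Q ∩ R))ᶜ = {1,5,11}
P ∖ (R ∖ (R ∖ (Q ∩ R))ᶜ) = {4,10,12}
R ∩ S = {1,8,9,11}
P ∖ (R ∩ S) = {4,10,12}
(P ∖ (R ∖ (R ∖ (Q ∩ R))ᶜ)) ∩ (P ∖ (R ∩ S)) = {4,10,12}
R ∪ S = {1,2,4,5,6,7,8,9,11,12,13}
(R ∪ S) ∪ Q = {1,2,4,5,6,7,8,9,11,12,13}
((R ∪ S) ∪ Q) ∪ S = {1,2,4,5,6,7,8,9,11,12,13}
(((R ∪ S) ∪ Q) ∪ S) ∩ P = {1,4,12}
4 lies in both, so they are not disjoint.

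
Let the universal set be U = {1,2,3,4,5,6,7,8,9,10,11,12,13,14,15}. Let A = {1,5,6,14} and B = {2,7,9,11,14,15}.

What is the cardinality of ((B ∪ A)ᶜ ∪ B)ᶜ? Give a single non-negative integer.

3

B ∪ A = {1,2,5,6,7,9,11,14,15}
(B ∪ A)ᶜ = {3,4,8,10,12,13}
(B ∪ A)ᶜ ∪ B = {2,3,4,7,8,9,10,11,12,13,14,15}
((B ∪ A)ᶜ ∪ B)ᶜ = {1,5,6}
|((B ∪ A)ᶜ ∪ B)ᶜ| = 3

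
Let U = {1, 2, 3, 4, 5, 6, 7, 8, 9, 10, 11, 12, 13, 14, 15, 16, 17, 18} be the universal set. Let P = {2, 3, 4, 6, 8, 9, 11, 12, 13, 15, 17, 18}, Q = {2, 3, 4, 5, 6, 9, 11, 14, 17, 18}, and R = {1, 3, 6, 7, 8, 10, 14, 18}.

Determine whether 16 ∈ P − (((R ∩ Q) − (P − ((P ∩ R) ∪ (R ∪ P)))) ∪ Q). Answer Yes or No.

No

16 ∉ R and 16 ∉ Q, so 16 ∉ R ∩ Q
16 ∉ P and 16 ∉ R, so 16 ∉ P ∩ R
16 ∉ R and 16 ∉ P, so 16 ∉ R ∪ P
16 ∉ (P ∩ R) and 16 ∉ (R ∪ P), so 16 ∉ (P ∩ R) ∪ (R ∪ P)
16 ∉ P and 16 ∉ ((P ∩ R) ∪ (R ∪ P)), so 16 ∉ P − ((P ∩ R) ∪ (R ∪ P))
16 ∉ (R ∩ Q) and 16 ∉ (P − ((P ∩ R) ∪ (R ∪ P))), so 16 ∉ (R ∩ Q) − (P − ((P ∩ R) ∪ (R ∪ P)))
16 ∉ ((R ∩ Q) − (P − ((P ∩ R) ∪ (R ∪ P)))) and 16 ∉ Q, so 16 ∉ ((R ∩ Q) − (P − ((P ∩ R) ∪ (R ∪ P)))) ∪ Q
16 ∉ P and 16 ∉ (((R ∩ Q) − (P − ((P ∩ R) ∪ (R ∪ P)))) ∪ Q), so 16 ∉ P − (((R ∩ Q) − (P − ((P ∩ R) ∪ (R ∪ P)))) ∪ Q)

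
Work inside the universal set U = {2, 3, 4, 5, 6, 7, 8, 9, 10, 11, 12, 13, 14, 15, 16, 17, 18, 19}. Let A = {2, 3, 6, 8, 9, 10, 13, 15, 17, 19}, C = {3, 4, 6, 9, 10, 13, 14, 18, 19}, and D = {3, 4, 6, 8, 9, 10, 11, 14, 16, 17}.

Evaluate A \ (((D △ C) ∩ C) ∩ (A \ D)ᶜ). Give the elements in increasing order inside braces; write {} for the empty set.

D △ C = {8, 11, 13, 16, 17, 18, 19}
(D △ C) ∩ C = {13, 18, 19}
A \ D = {2, 13, 15, 19}
(A \ D)ᶜ = {3, 4, 5, 6, 7, 8, 9, 10, 11, 12, 14, 16, 17, 18}
((D △ C) ∩ C) ∩ (A \ D)ᶜ = {18}
A \ (((D △ C) ∩ C) ∩ (A \ D)ᶜ) = {2, 3, 6, 8, 9, 10, 13, 15, 17, 19}

{2, 3, 6, 8, 9, 10, 13, 15, 17, 19}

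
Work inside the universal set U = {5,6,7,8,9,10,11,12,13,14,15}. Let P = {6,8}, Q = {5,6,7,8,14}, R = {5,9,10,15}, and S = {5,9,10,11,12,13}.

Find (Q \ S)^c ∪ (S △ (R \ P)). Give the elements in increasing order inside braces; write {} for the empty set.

{5,9,10,11,12,13,15}

Q \ S = {6,7,8,14}
(Q \ S)^c = {5,9,10,11,12,13,15}
R \ P = {5,9,10,15}
S △ (R \ P) = {11,12,13,15}
(Q \ S)^c ∪ (S △ (R \ P)) = {5,9,10,11,12,13,15}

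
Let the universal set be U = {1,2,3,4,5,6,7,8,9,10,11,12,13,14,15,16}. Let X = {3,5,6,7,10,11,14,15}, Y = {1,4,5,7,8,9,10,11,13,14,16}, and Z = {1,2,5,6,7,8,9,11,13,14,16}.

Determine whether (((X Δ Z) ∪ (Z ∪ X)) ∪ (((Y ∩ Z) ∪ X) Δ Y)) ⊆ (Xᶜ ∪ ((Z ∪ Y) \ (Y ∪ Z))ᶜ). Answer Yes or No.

Yes

X Δ Z = {1,2,3,8,9,10,13,15,16}
Z ∪ X = {1,2,3,5,6,7,8,9,10,11,13,14,15,16}
(X Δ Z) ∪ (Z ∪ X) = {1,2,3,5,6,7,8,9,10,11,13,14,15,16}
Y ∩ Z = {1,5,7,8,9,11,13,14,16}
(Y ∩ Z) ∪ X = {1,3,5,6,7,8,9,10,11,13,14,15,16}
((Y ∩ Z) ∪ X) Δ Y = {3,4,6,15}
((X Δ Z) ∪ (Z ∪ X)) ∪ (((Y ∩ Z) ∪ X) Δ Y) = {1,2,3,4,5,6,7,8,9,10,11,13,14,15,16}
Xᶜ = {1,2,4,8,9,12,13,16}
Z ∪ Y = {1,2,4,5,6,7,8,9,10,11,13,14,16}
Y ∪ Z = {1,2,4,5,6,7,8,9,10,11,13,14,16}
(Z ∪ Y) \ (Y ∪ Z) = {}
((Z ∪ Y) \ (Y ∪ Z))ᶜ = {1,2,3,4,5,6,7,8,9,10,11,12,13,14,15,16}
Xᶜ ∪ ((Z ∪ Y) \ (Y ∪ Z))ᶜ = {1,2,3,4,5,6,7,8,9,10,11,12,13,14,15,16}
Every element of {1,2,3,4,5,6,7,8,9,10,11,13,14,15,16} is in {1,2,3,4,5,6,7,8,9,10,11,12,13,14,15,16}, so ((X Δ Z) ∪ (Z ∪ X)) ∪ (((Y ∩ Z) ∪ X) Δ Y) ⊆ Xᶜ ∪ ((Z ∪ Y) \ (Y ∪ Z))ᶜ.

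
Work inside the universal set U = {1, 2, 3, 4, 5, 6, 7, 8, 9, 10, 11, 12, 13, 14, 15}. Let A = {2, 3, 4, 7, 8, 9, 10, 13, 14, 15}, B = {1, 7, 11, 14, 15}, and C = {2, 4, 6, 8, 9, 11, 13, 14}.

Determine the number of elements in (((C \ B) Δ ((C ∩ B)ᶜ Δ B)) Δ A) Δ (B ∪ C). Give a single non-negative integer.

C \ B = {2, 4, 6, 8, 9, 13}
C ∩ B = {11, 14}
(C ∩ B)ᶜ = {1, 2, 3, 4, 5, 6, 7, 8, 9, 10, 12, 13, 15}
(C ∩ B)ᶜ Δ B = {2, 3, 4, 5, 6, 8, 9, 10, 11, 12, 13, 14}
(C \ B) Δ ((C ∩ B)ᶜ Δ B) = {3, 5, 10, 11, 12, 14}
((C \ B) Δ ((C ∩ B)ᶜ Δ B)) Δ A = {2, 4, 5, 7, 8, 9, 11, 12, 13, 15}
B ∪ C = {1, 2, 4, 6, 7, 8, 9, 11, 13, 14, 15}
(((C \ B) Δ ((C ∩ B)ᶜ Δ B)) Δ A) Δ (B ∪ C) = {1, 5, 6, 12, 14}
|(((C \ B) Δ ((C ∩ B)ᶜ Δ B)) Δ A) Δ (B ∪ C)| = 5

5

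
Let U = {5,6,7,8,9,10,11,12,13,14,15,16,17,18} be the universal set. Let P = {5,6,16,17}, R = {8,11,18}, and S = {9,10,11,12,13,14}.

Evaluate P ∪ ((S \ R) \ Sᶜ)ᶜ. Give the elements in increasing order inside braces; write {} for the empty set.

{5,6,7,8,11,15,16,17,18}

S \ R = {9,10,12,13,14}
Sᶜ = {5,6,7,8,15,16,17,18}
(S \ R) \ Sᶜ = {9,10,12,13,14}
((S \ R) \ Sᶜ)ᶜ = {5,6,7,8,11,15,16,17,18}
P ∪ ((S \ R) \ Sᶜ)ᶜ = {5,6,7,8,11,15,16,17,18}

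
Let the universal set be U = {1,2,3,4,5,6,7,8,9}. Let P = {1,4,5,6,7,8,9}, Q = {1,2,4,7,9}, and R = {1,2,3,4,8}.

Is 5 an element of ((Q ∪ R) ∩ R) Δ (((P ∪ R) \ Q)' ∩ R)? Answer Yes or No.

5 ∉ Q and 5 ∉ R, so 5 ∉ Q ∪ R
5 ∉ (Q ∪ R) and 5 ∉ R, so 5 ∉ (Q ∪ R) ∩ R
5 ∈ P and 5 ∉ R, so 5 ∈ P ∪ R
5 ∈ (P ∪ R) and 5 ∉ Q, so 5 ∈ (P ∪ R) \ Q
5 ∉ ((P ∪ R) \ Q)' since 5 ∈ ((P ∪ R) \ Q)
5 ∉ ((P ∪ R) \ Q)' and 5 ∉ R, so 5 ∉ ((P ∪ R) \ Q)' ∩ R
5 ∉ ((Q ∪ R) ∩ R) and 5 ∉ (((P ∪ R) \ Q)' ∩ R), so 5 ∉ ((Q ∪ R) ∩ R) Δ (((P ∪ R) \ Q)' ∩ R)

No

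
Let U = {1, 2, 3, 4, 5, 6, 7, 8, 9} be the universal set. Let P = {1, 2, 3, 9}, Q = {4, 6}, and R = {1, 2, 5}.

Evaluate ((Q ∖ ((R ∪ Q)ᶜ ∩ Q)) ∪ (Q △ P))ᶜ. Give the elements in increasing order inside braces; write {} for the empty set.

{5, 7, 8}

R ∪ Q = {1, 2, 4, 5, 6}
(R ∪ Q)ᶜ = {3, 7, 8, 9}
(R ∪ Q)ᶜ ∩ Q = {}
Q ∖ ((R ∪ Q)ᶜ ∩ Q) = {4, 6}
Q △ P = {1, 2, 3, 4, 6, 9}
(Q ∖ ((R ∪ Q)ᶜ ∩ Q)) ∪ (Q △ P) = {1, 2, 3, 4, 6, 9}
((Q ∖ ((R ∪ Q)ᶜ ∩ Q)) ∪ (Q △ P))ᶜ = {5, 7, 8}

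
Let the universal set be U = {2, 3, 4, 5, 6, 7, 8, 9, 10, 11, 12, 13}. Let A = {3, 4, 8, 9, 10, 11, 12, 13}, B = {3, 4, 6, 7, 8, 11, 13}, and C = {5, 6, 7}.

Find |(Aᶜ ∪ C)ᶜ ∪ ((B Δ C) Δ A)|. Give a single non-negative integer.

Aᶜ = {2, 5, 6, 7}
Aᶜ ∪ C = {2, 5, 6, 7}
(Aᶜ ∪ C)ᶜ = {3, 4, 8, 9, 10, 11, 12, 13}
B Δ C = {3, 4, 5, 8, 11, 13}
(B Δ C) Δ A = {5, 9, 10, 12}
(Aᶜ ∪ C)ᶜ ∪ ((B Δ C) Δ A) = {3, 4, 5, 8, 9, 10, 11, 12, 13}
|(Aᶜ ∪ C)ᶜ ∪ ((B Δ C) Δ A)| = 9

9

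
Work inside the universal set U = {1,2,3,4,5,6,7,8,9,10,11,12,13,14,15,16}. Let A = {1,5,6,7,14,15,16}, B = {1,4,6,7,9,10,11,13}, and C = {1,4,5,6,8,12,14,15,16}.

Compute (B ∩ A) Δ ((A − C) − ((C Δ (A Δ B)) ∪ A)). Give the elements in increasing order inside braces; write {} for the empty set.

{1,6,7}

B ∩ A = {1,6,7}
A − C = {7}
A Δ B = {4,5,9,10,11,13,14,15,16}
C Δ (A Δ B) = {1,6,8,9,10,11,12,13}
(C Δ (A Δ B)) ∪ A = {1,5,6,7,8,9,10,11,12,13,14,15,16}
(A − C) − ((C Δ (A Δ B)) ∪ A) = {}
(B ∩ A) Δ ((A − C) − ((C Δ (A Δ B)) ∪ A)) = {1,6,7}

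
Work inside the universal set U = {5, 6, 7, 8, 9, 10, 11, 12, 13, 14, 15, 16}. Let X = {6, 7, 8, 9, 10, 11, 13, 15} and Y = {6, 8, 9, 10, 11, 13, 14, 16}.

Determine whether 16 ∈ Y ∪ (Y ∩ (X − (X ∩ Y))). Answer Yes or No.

16 ∉ X and 16 ∈ Y, so 16 ∉ X ∩ Y
16 ∉ X and 16 ∉ (X ∩ Y), so 16 ∉ X − (X ∩ Y)
16 ∈ Y and 16 ∉ (X − (X ∩ Y)), so 16 ∉ Y ∩ (X − (X ∩ Y))
16 ∈ Y and 16 ∉ (Y ∩ (X − (X ∩ Y))), so 16 ∈ Y ∪ (Y ∩ (X − (X ∩ Y)))

Yes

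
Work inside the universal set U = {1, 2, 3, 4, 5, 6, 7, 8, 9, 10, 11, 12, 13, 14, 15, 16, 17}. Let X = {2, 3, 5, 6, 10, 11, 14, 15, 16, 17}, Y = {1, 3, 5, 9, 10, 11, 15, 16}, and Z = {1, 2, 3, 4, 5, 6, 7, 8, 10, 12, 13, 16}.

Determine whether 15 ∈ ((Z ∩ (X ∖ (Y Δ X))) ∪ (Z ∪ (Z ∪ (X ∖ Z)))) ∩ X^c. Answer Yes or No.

No

15 ∈ Y and 15 ∈ X, so 15 ∉ Y Δ X
15 ∈ X and 15 ∉ (Y Δ X), so 15 ∈ X ∖ (Y Δ X)
15 ∉ Z and 15 ∈ (X ∖ (Y Δ X)), so 15 ∉ Z ∩ (X ∖ (Y Δ X))
15 ∈ X and 15 ∉ Z, so 15 ∈ X ∖ Z
15 ∉ Z and 15 ∈ (X ∖ Z), so 15 ∈ Z ∪ (X ∖ Z)
15 ∉ Z and 15 ∈ (Z ∪ (X ∖ Z)), so 15 ∈ Z ∪ (Z ∪ (X ∖ Z))
15 ∉ (Z ∩ (X ∖ (Y Δ X))) and 15 ∈ (Z ∪ (Z ∪ (X ∖ Z))), so 15 ∈ (Z ∩ (X ∖ (Y Δ X))) ∪ (Z ∪ (Z ∪ (X ∖ Z)))
15 ∈ X, so 15 ∉ X^c
15 ∈ ((Z ∩ (X ∖ (Y Δ X))) ∪ (Z ∪ (Z ∪ (X ∖ Z)))) and 15 ∉ X^c, so 15 ∉ ((Z ∩ (X ∖ (Y Δ X))) ∪ (Z ∪ (Z ∪ (X ∖ Z)))) ∩ X^c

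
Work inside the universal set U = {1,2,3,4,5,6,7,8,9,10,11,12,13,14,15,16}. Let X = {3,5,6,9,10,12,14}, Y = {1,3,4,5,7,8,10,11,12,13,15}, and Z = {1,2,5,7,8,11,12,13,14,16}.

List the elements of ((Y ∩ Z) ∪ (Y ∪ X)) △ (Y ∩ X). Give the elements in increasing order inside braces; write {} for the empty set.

Y ∩ Z = {1,5,7,8,11,12,13}
Y ∪ X = {1,3,4,5,6,7,8,9,10,11,12,13,14,15}
(Y ∩ Z) ∪ (Y ∪ X) = {1,3,4,5,6,7,8,9,10,11,12,13,14,15}
Y ∩ X = {3,5,10,12}
((Y ∩ Z) ∪ (Y ∪ X)) △ (Y ∩ X) = {1,4,6,7,8,9,11,13,14,15}

{1,4,6,7,8,9,11,13,14,15}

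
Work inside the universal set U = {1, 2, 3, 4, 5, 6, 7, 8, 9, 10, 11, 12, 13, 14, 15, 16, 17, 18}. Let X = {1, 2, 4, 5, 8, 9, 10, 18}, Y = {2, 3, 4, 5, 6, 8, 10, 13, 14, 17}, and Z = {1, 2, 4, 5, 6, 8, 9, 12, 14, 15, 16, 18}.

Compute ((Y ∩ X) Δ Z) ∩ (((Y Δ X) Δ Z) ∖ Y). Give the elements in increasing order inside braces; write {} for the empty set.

Y ∩ X = {2, 4, 5, 8, 10}
(Y ∩ X) Δ Z = {1, 6, 9, 10, 12, 14, 15, 16, 18}
Y Δ X = {1, 3, 6, 9, 13, 14, 17, 18}
(Y Δ X) Δ Z = {2, 3, 4, 5, 8, 12, 13, 15, 16, 17}
((Y Δ X) Δ Z) ∖ Y = {12, 15, 16}
((Y ∩ X) Δ Z) ∩ (((Y Δ X) Δ Z) ∖ Y) = {12, 15, 16}

{12, 15, 16}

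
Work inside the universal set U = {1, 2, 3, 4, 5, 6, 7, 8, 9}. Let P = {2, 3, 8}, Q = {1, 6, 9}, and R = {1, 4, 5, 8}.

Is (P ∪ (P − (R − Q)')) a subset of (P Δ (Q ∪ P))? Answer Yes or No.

R − Q = {4, 5, 8}
(R − Q)' = {1, 2, 3, 6, 7, 9}
P − (R − Q)' = {8}
P ∪ (P − (R − Q)') = {2, 3, 8}
Q ∪ P = {1, 2, 3, 6, 8, 9}
P Δ (Q ∪ P) = {1, 6, 9}
2 ∈ P ∪ (P − (R − Q)') but 2 ∉ P Δ (Q ∪ P), so the inclusion fails.

No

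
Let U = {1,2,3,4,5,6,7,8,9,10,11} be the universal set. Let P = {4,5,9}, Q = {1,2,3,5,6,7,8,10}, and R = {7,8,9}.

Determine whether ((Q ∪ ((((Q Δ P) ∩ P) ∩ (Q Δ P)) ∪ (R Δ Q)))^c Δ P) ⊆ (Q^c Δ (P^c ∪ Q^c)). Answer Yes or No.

Q Δ P = {1,2,3,4,6,7,8,9,10}
(Q Δ P) ∩ P = {4,9}
((Q Δ P) ∩ P) ∩ (Q Δ P) = {4,9}
R Δ Q = {1,2,3,5,6,9,10}
(((Q Δ P) ∩ P) ∩ (Q Δ P)) ∪ (R Δ Q) = {1,2,3,4,5,6,9,10}
Q ∪ ((((Q Δ P) ∩ P) ∩ (Q Δ P)) ∪ (R Δ Q)) = {1,2,3,4,5,6,7,8,9,10}
(Q ∪ ((((Q Δ P) ∩ P) ∩ (Q Δ P)) ∪ (R Δ Q)))^c = {11}
(Q ∪ ((((Q Δ P) ∩ P) ∩ (Q Δ P)) ∪ (R Δ Q)))^c Δ P = {4,5,9,11}
Q^c = {4,9,11}
P^c = {1,2,3,6,7,8,10,11}
P^c ∪ Q^c = {1,2,3,4,6,7,8,9,10,11}
Q^c Δ (P^c ∪ Q^c) = {1,2,3,6,7,8,10}
4 ∈ (Q ∪ ((((Q Δ P) ∩ P) ∩ (Q Δ P)) ∪ (R Δ Q)))^c Δ P but 4 ∉ Q^c Δ (P^c ∪ Q^c), so the inclusion fails.

No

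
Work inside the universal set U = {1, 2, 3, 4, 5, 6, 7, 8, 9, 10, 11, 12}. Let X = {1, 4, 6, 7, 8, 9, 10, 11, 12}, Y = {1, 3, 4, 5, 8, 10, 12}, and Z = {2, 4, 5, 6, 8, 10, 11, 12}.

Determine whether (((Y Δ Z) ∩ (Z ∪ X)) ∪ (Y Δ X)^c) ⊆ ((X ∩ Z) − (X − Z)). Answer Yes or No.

No

Y Δ Z = {1, 2, 3, 6, 11}
Z ∪ X = {1, 2, 4, 5, 6, 7, 8, 9, 10, 11, 12}
(Y Δ Z) ∩ (Z ∪ X) = {1, 2, 6, 11}
Y Δ X = {3, 5, 6, 7, 9, 11}
(Y Δ X)^c = {1, 2, 4, 8, 10, 12}
((Y Δ Z) ∩ (Z ∪ X)) ∪ (Y Δ X)^c = {1, 2, 4, 6, 8, 10, 11, 12}
X ∩ Z = {4, 6, 8, 10, 11, 12}
X − Z = {1, 7, 9}
(X ∩ Z) − (X − Z) = {4, 6, 8, 10, 11, 12}
1 ∈ ((Y Δ Z) ∩ (Z ∪ X)) ∪ (Y Δ X)^c but 1 ∉ (X ∩ Z) − (X − Z), so the inclusion fails.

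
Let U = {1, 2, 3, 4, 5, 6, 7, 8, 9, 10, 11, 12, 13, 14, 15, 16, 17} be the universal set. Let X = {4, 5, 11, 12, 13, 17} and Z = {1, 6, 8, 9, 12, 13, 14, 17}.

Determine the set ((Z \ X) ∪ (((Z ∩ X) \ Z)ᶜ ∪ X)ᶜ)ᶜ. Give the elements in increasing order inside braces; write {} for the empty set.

Z \ X = {1, 6, 8, 9, 14}
Z ∩ X = {12, 13, 17}
(Z ∩ X) \ Z = {}
((Z ∩ X) \ Z)ᶜ = {1, 2, 3, 4, 5, 6, 7, 8, 9, 10, 11, 12, 13, 14, 15, 16, 17}
((Z ∩ X) \ Z)ᶜ ∪ X = {1, 2, 3, 4, 5, 6, 7, 8, 9, 10, 11, 12, 13, 14, 15, 16, 17}
(((Z ∩ X) \ Z)ᶜ ∪ X)ᶜ = {}
(Z \ X) ∪ (((Z ∩ X) \ Z)ᶜ ∪ X)ᶜ = {1, 6, 8, 9, 14}
((Z \ X) ∪ (((Z ∩ X) \ Z)ᶜ ∪ X)ᶜ)ᶜ = {2, 3, 4, 5, 7, 10, 11, 12, 13, 15, 16, 17}

{2, 3, 4, 5, 7, 10, 11, 12, 13, 15, 16, 17}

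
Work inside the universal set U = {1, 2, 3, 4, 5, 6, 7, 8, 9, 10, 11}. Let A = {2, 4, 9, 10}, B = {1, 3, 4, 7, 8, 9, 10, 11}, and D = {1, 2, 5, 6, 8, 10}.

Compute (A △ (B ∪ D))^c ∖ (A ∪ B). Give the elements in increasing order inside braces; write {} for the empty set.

{}

B ∪ D = {1, 2, 3, 4, 5, 6, 7, 8, 9, 10, 11}
A △ (B ∪ D) = {1, 3, 5, 6, 7, 8, 11}
(A △ (B ∪ D))^c = {2, 4, 9, 10}
A ∪ B = {1, 2, 3, 4, 7, 8, 9, 10, 11}
(A △ (B ∪ D))^c ∖ (A ∪ B) = {}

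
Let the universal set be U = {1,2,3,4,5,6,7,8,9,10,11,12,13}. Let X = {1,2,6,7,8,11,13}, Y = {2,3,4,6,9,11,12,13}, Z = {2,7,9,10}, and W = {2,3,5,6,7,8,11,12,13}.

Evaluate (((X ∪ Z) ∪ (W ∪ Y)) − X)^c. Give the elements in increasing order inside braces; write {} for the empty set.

X ∪ Z = {1,2,6,7,8,9,10,11,13}
W ∪ Y = {2,3,4,5,6,7,8,9,11,12,13}
(X ∪ Z) ∪ (W ∪ Y) = {1,2,3,4,5,6,7,8,9,10,11,12,13}
((X ∪ Z) ∪ (W ∪ Y)) − X = {3,4,5,9,10,12}
(((X ∪ Z) ∪ (W ∪ Y)) − X)^c = {1,2,6,7,8,11,13}

{1,2,6,7,8,11,13}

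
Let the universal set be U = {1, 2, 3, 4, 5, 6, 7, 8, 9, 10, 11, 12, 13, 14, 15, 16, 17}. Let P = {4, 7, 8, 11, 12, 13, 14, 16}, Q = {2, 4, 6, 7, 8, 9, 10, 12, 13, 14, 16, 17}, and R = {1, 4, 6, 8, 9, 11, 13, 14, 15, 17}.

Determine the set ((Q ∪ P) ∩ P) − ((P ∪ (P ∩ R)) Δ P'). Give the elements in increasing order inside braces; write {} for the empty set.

Q ∪ P = {2, 4, 6, 7, 8, 9, 10, 11, 12, 13, 14, 16, 17}
(Q ∪ P) ∩ P = {4, 7, 8, 11, 12, 13, 14, 16}
P ∩ R = {4, 8, 11, 13, 14}
P ∪ (P ∩ R) = {4, 7, 8, 11, 12, 13, 14, 16}
P' = {1, 2, 3, 5, 6, 9, 10, 15, 17}
(P ∪ (P ∩ R)) Δ P' = {1, 2, 3, 4, 5, 6, 7, 8, 9, 10, 11, 12, 13, 14, 15, 16, 17}
((Q ∪ P) ∩ P) − ((P ∪ (P ∩ R)) Δ P') = {}

{}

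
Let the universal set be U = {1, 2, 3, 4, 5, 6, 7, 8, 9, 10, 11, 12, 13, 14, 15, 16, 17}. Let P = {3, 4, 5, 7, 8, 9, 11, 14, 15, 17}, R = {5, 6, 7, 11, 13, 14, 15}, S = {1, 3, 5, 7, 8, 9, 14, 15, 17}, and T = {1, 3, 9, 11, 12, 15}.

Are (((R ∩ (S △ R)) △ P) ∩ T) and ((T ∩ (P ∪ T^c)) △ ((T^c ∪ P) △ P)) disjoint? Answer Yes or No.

S △ R = {1, 3, 6, 8, 9, 11, 13, 17}
R ∩ (S △ R) = {6, 11, 13}
(R ∩ (S △ R)) △ P = {3, 4, 5, 6, 7, 8, 9, 13, 14, 15, 17}
((R ∩ (S △ R)) △ P) ∩ T = {3, 9, 15}
T^c = {2, 4, 5, 6, 7, 8, 10, 13, 14, 16, 17}
P ∪ T^c = {2, 3, 4, 5, 6, 7, 8, 9, 10, 11, 13, 14, 15, 16, 17}
T ∩ (P ∪ T^c) = {3, 9, 11, 15}
T^c ∪ P = {2, 3, 4, 5, 6, 7, 8, 9, 10, 11, 13, 14, 15, 16, 17}
(T^c ∪ P) △ P = {2, 6, 10, 13, 16}
(T ∩ (P ∪ T^c)) △ ((T^c ∪ P) △ P) = {2, 3, 6, 9, 10, 11, 13, 15, 16}
3 lies in both, so they are not disjoint.

No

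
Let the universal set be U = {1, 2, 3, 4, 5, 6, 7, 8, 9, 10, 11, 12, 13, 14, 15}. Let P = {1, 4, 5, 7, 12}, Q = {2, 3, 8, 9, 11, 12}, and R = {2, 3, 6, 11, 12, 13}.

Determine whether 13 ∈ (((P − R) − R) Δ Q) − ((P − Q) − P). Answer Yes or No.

13 ∉ P and 13 ∈ R, so 13 ∉ P − R
13 ∉ (P − R) and 13 ∈ R, so 13 ∉ (P − R) − R
13 ∉ ((P − R) − R) and 13 ∉ Q, so 13 ∉ ((P − R) − R) Δ Q
13 ∉ P and 13 ∉ Q, so 13 ∉ P − Q
13 ∉ (P − Q) and 13 ∉ P, so 13 ∉ (P − Q) − P
13 ∉ (((P − R) − R) Δ Q) and 13 ∉ ((P − Q) − P), so 13 ∉ (((P − R) − R) Δ Q) − ((P − Q) − P)

No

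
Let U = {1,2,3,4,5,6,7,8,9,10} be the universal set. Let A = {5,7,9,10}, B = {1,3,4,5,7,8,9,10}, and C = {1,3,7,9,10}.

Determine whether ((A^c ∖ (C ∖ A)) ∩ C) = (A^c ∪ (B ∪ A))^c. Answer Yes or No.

Yes

A^c = {1,2,3,4,6,8}
C ∖ A = {1,3}
A^c ∖ (C ∖ A) = {2,4,6,8}
(A^c ∖ (C ∖ A)) ∩ C = {}
B ∪ A = {1,3,4,5,7,8,9,10}
A^c ∪ (B ∪ A) = {1,2,3,4,5,6,7,8,9,10}
(A^c ∪ (B ∪ A))^c = {}
Both equal {}, so (A^c ∖ (C ∖ A)) ∩ C = (A^c ∪ (B ∪ A))^c.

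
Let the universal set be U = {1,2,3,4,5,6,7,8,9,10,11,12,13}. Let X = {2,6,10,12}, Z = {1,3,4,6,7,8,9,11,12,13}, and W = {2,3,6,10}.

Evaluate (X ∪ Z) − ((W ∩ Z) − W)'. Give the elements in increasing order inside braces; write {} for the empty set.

{}

X ∪ Z = {1,2,3,4,6,7,8,9,10,11,12,13}
W ∩ Z = {3,6}
(W ∩ Z) − W = {}
((W ∩ Z) − W)' = {1,2,3,4,5,6,7,8,9,10,11,12,13}
(X ∪ Z) − ((W ∩ Z) − W)' = {}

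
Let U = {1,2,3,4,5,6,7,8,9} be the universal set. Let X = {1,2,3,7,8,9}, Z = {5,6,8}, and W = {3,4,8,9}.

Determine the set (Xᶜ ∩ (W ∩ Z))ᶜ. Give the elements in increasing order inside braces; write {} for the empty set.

{1,2,3,4,5,6,7,8,9}

Xᶜ = {4,5,6}
W ∩ Z = {8}
Xᶜ ∩ (W ∩ Z) = {}
(Xᶜ ∩ (W ∩ Z))ᶜ = {1,2,3,4,5,6,7,8,9}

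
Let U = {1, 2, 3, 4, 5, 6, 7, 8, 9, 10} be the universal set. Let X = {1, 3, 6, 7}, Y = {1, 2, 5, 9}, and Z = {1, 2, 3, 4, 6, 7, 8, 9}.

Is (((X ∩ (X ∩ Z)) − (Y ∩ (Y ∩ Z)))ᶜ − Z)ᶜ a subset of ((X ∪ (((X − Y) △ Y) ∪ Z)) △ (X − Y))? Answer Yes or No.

X ∩ Z = {1, 3, 6, 7}
X ∩ (X ∩ Z) = {1, 3, 6, 7}
Y ∩ Z = {1, 2, 9}
Y ∩ (Y ∩ Z) = {1, 2, 9}
(X ∩ (X ∩ Z)) − (Y ∩ (Y ∩ Z)) = {3, 6, 7}
((X ∩ (X ∩ Z)) − (Y ∩ (Y ∩ Z)))ᶜ = {1, 2, 4, 5, 8, 9, 10}
((X ∩ (X ∩ Z)) − (Y ∩ (Y ∩ Z)))ᶜ − Z = {5, 10}
(((X ∩ (X ∩ Z)) − (Y ∩ (Y ∩ Z)))ᶜ − Z)ᶜ = {1, 2, 3, 4, 6, 7, 8, 9}
X − Y = {3, 6, 7}
(X − Y) △ Y = {1, 2, 3, 5, 6, 7, 9}
((X − Y) △ Y) ∪ Z = {1, 2, 3, 4, 5, 6, 7, 8, 9}
X ∪ (((X − Y) △ Y) ∪ Z) = {1, 2, 3, 4, 5, 6, 7, 8, 9}
(X ∪ (((X − Y) △ Y) ∪ Z)) △ (X − Y) = {1, 2, 4, 5, 8, 9}
3 ∈ (((X ∩ (X ∩ Z)) − (Y ∩ (Y ∩ Z)))ᶜ − Z)ᶜ but 3 ∉ (X ∪ (((X − Y) △ Y) ∪ Z)) △ (X − Y), so the inclusion fails.

No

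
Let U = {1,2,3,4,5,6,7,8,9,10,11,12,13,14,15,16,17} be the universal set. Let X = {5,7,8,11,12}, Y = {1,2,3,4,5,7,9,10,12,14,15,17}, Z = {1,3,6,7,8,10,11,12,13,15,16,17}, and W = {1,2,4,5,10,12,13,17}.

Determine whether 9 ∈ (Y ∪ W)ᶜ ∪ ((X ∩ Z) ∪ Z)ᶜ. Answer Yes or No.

Yes

9 ∈ Y and 9 ∉ W, so 9 ∈ Y ∪ W
9 ∉ (Y ∪ W)ᶜ since 9 ∈ (Y ∪ W)
9 ∉ X and 9 ∉ Z, so 9 ∉ X ∩ Z
9 ∉ (X ∩ Z) and 9 ∉ Z, so 9 ∉ (X ∩ Z) ∪ Z
9 ∈ ((X ∩ Z) ∪ Z)ᶜ since 9 ∉ ((X ∩ Z) ∪ Z)
9 ∉ (Y ∪ W)ᶜ and 9 ∈ ((X ∩ Z) ∪ Z)ᶜ, so 9 ∈ (Y ∪ W)ᶜ ∪ ((X ∩ Z) ∪ Z)ᶜ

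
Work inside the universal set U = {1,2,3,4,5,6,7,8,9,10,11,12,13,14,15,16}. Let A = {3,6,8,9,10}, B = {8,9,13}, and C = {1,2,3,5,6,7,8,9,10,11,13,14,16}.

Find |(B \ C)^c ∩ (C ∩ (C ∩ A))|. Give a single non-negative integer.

B \ C = {}
(B \ C)^c = {1,2,3,4,5,6,7,8,9,10,11,12,13,14,15,16}
C ∩ A = {3,6,8,9,10}
C ∩ (C ∩ A) = {3,6,8,9,10}
(B \ C)^c ∩ (C ∩ (C ∩ A)) = {3,6,8,9,10}
|(B \ C)^c ∩ (C ∩ (C ∩ A))| = 5

5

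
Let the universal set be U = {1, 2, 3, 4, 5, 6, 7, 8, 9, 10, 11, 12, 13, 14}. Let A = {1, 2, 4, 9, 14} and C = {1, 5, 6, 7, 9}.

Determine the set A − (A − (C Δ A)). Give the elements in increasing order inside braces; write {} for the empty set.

C Δ A = {2, 4, 5, 6, 7, 14}
A − (C Δ A) = {1, 9}
A − (A − (C Δ A)) = {2, 4, 14}

{2, 4, 14}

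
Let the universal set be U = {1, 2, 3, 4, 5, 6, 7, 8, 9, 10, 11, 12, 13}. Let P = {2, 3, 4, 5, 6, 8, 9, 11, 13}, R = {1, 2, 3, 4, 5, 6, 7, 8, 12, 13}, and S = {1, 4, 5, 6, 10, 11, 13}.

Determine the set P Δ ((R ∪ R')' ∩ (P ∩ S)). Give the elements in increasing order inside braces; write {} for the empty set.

{2, 3, 4, 5, 6, 8, 9, 11, 13}

R' = {9, 10, 11}
R ∪ R' = {1, 2, 3, 4, 5, 6, 7, 8, 9, 10, 11, 12, 13}
(R ∪ R')' = {}
P ∩ S = {4, 5, 6, 11, 13}
(R ∪ R')' ∩ (P ∩ S) = {}
P Δ ((R ∪ R')' ∩ (P ∩ S)) = {2, 3, 4, 5, 6, 8, 9, 11, 13}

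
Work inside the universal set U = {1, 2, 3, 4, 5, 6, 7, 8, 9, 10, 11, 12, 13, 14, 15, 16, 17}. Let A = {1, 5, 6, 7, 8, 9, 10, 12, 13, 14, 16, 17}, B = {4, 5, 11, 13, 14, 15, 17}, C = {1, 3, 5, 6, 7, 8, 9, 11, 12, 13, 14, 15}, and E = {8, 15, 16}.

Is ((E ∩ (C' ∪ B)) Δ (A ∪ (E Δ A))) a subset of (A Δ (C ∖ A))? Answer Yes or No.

Yes

C' = {2, 4, 10, 16, 17}
C' ∪ B = {2, 4, 5, 10, 11, 13, 14, 15, 16, 17}
E ∩ (C' ∪ B) = {15, 16}
E Δ A = {1, 5, 6, 7, 9, 10, 12, 13, 14, 15, 17}
A ∪ (E Δ A) = {1, 5, 6, 7, 8, 9, 10, 12, 13, 14, 15, 16, 17}
(E ∩ (C' ∪ B)) Δ (A ∪ (E Δ A)) = {1, 5, 6, 7, 8, 9, 10, 12, 13, 14, 17}
C ∖ A = {3, 11, 15}
A Δ (C ∖ A) = {1, 3, 5, 6, 7, 8, 9, 10, 11, 12, 13, 14, 15, 16, 17}
Every element of {1, 5, 6, 7, 8, 9, 10, 12, 13, 14, 17} is in {1, 3, 5, 6, 7, 8, 9, 10, 11, 12, 13, 14, 15, 16, 17}, so (E ∩ (C' ∪ B)) Δ (A ∪ (E Δ A)) ⊆ A Δ (C ∖ A).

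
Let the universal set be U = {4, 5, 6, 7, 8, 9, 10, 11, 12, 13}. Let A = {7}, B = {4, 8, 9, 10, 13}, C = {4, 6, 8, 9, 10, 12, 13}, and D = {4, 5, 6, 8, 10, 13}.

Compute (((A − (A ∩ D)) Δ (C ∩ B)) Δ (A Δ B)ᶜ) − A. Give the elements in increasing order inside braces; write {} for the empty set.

{4, 5, 6, 8, 9, 10, 11, 12, 13}

A ∩ D = {}
A − (A ∩ D) = {7}
C ∩ B = {4, 8, 9, 10, 13}
(A − (A ∩ D)) Δ (C ∩ B) = {4, 7, 8, 9, 10, 13}
A Δ B = {4, 7, 8, 9, 10, 13}
(A Δ B)ᶜ = {5, 6, 11, 12}
((A − (A ∩ D)) Δ (C ∩ B)) Δ (A Δ B)ᶜ = {4, 5, 6, 7, 8, 9, 10, 11, 12, 13}
(((A − (A ∩ D)) Δ (C ∩ B)) Δ (A Δ B)ᶜ) − A = {4, 5, 6, 8, 9, 10, 11, 12, 13}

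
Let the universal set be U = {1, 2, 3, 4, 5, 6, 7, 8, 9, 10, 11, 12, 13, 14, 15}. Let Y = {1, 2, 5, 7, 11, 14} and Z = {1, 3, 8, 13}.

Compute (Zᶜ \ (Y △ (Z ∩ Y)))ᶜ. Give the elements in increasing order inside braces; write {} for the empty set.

Zᶜ = {2, 4, 5, 6, 7, 9, 10, 11, 12, 14, 15}
Z ∩ Y = {1}
Y △ (Z ∩ Y) = {2, 5, 7, 11, 14}
Zᶜ \ (Y △ (Z ∩ Y)) = {4, 6, 9, 10, 12, 15}
(Zᶜ \ (Y △ (Z ∩ Y)))ᶜ = {1, 2, 3, 5, 7, 8, 11, 13, 14}

{1, 2, 3, 5, 7, 8, 11, 13, 14}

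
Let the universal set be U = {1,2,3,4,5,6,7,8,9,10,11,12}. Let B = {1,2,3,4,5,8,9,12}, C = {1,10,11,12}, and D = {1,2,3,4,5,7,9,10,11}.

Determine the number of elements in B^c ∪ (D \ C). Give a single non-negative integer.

9

B^c = {6,7,10,11}
D \ C = {2,3,4,5,7,9}
B^c ∪ (D \ C) = {2,3,4,5,6,7,9,10,11}
|B^c ∪ (D \ C)| = 9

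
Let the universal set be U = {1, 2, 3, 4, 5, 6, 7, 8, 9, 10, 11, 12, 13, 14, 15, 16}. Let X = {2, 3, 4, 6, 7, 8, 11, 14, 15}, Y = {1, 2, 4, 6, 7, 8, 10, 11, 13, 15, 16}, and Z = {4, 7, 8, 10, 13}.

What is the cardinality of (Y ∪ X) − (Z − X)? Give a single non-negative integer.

11

Y ∪ X = {1, 2, 3, 4, 6, 7, 8, 10, 11, 13, 14, 15, 16}
Z − X = {10, 13}
(Y ∪ X) − (Z − X) = {1, 2, 3, 4, 6, 7, 8, 11, 14, 15, 16}
|(Y ∪ X) − (Z − X)| = 11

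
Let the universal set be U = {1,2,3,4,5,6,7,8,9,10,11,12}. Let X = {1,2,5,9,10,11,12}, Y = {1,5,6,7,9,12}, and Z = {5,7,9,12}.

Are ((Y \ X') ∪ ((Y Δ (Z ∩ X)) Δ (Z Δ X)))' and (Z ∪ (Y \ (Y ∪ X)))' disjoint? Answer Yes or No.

X' = {3,4,6,7,8}
Y \ X' = {1,5,9,12}
Z ∩ X = {5,9,12}
Y Δ (Z ∩ X) = {1,6,7}
Z Δ X = {1,2,7,10,11}
(Y Δ (Z ∩ X)) Δ (Z Δ X) = {2,6,10,11}
(Y \ X') ∪ ((Y Δ (Z ∩ X)) Δ (Z Δ X)) = {1,2,5,6,9,10,11,12}
((Y \ X') ∪ ((Y Δ (Z ∩ X)) Δ (Z Δ X)))' = {3,4,7,8}
Y ∪ X = {1,2,5,6,7,9,10,11,12}
Y \ (Y ∪ X) = {}
Z ∪ (Y \ (Y ∪ X)) = {5,7,9,12}
(Z ∪ (Y \ (Y ∪ X)))' = {1,2,3,4,6,8,10,11}
3 lies in both, so they are not disjoint.

No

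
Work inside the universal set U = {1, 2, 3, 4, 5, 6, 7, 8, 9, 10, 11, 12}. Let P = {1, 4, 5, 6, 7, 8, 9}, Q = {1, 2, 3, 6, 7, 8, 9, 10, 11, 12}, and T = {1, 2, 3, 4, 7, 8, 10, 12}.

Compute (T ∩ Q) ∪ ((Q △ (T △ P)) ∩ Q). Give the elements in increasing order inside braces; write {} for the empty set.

T ∩ Q = {1, 2, 3, 7, 8, 10, 12}
T △ P = {2, 3, 5, 6, 9, 10, 12}
Q △ (T △ P) = {1, 5, 7, 8, 11}
(Q △ (T △ P)) ∩ Q = {1, 7, 8, 11}
(T ∩ Q) ∪ ((Q △ (T △ P)) ∩ Q) = {1, 2, 3, 7, 8, 10, 11, 12}

{1, 2, 3, 7, 8, 10, 11, 12}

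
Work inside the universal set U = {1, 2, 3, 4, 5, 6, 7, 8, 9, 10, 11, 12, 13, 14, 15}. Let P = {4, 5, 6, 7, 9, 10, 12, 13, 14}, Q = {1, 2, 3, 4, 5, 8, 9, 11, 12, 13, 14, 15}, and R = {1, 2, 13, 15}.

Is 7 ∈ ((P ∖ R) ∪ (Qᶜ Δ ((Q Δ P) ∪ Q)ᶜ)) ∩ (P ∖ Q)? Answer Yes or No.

7 ∈ P and 7 ∉ R, so 7 ∈ P ∖ R
7 ∉ Q, so 7 ∈ Qᶜ
7 ∉ Q and 7 ∈ P, so 7 ∈ Q Δ P
7 ∈ (Q Δ P) and 7 ∉ Q, so 7 ∈ (Q Δ P) ∪ Q
7 ∉ ((Q Δ P) ∪ Q)ᶜ since 7 ∈ ((Q Δ P) ∪ Q)
7 ∈ Qᶜ and 7 ∉ ((Q Δ P) ∪ Q)ᶜ, so 7 ∈ Qᶜ Δ ((Q Δ P) ∪ Q)ᶜ
7 ∈ (P ∖ R) and 7 ∈ (Qᶜ Δ ((Q Δ P) ∪ Q)ᶜ), so 7 ∈ (P ∖ R) ∪ (Qᶜ Δ ((Q Δ P) ∪ Q)ᶜ)
7 ∈ P and 7 ∉ Q, so 7 ∈ P ∖ Q
7 ∈ ((P ∖ R) ∪ (Qᶜ Δ ((Q Δ P) ∪ Q)ᶜ)) and 7 ∈ (P ∖ Q), so 7 ∈ ((P ∖ R) ∪ (Qᶜ Δ ((Q Δ P) ∪ Q)ᶜ)) ∩ (P ∖ Q)

Yes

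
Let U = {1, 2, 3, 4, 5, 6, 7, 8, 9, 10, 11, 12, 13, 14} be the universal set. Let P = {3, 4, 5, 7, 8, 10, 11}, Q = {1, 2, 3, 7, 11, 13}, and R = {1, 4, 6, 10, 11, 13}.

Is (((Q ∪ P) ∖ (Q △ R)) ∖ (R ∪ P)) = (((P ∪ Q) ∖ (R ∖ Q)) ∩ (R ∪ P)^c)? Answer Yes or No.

Q ∪ P = {1, 2, 3, 4, 5, 7, 8, 10, 11, 13}
Q △ R = {2, 3, 4, 6, 7, 10}
(Q ∪ P) ∖ (Q △ R) = {1, 5, 8, 11, 13}
R ∪ P = {1, 3, 4, 5, 6, 7, 8, 10, 11, 13}
((Q ∪ P) ∖ (Q △ R)) ∖ (R ∪ P) = {}
P ∪ Q = {1, 2, 3, 4, 5, 7, 8, 10, 11, 13}
R ∖ Q = {4, 6, 10}
(P ∪ Q) ∖ (R ∖ Q) = {1, 2, 3, 5, 7, 8, 11, 13}
(R ∪ P)^c = {2, 9, 12, 14}
((P ∪ Q) ∖ (R ∖ Q)) ∩ (R ∪ P)^c = {2}
2 ∈ ((P ∪ Q) ∖ (R ∖ Q)) ∩ (R ∪ P)^c but 2 ∉ ((Q ∪ P) ∖ (Q △ R)) ∖ (R ∪ P), so they differ.

No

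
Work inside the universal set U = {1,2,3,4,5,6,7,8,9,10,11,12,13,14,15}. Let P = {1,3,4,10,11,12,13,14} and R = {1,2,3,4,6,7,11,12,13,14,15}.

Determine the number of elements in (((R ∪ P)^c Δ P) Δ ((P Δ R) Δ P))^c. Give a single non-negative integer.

7

R ∪ P = {1,2,3,4,6,7,10,11,12,13,14,15}
(R ∪ P)^c = {5,8,9}
(R ∪ P)^c Δ P = {1,3,4,5,8,9,10,11,12,13,14}
P Δ R = {2,6,7,10,15}
(P Δ R) Δ P = {1,2,3,4,6,7,11,12,13,14,15}
((R ∪ P)^c Δ P) Δ ((P Δ R) Δ P) = {2,5,6,7,8,9,10,15}
(((R ∪ P)^c Δ P) Δ ((P Δ R) Δ P))^c = {1,3,4,11,12,13,14}
|(((R ∪ P)^c Δ P) Δ ((P Δ R) Δ P))^c| = 7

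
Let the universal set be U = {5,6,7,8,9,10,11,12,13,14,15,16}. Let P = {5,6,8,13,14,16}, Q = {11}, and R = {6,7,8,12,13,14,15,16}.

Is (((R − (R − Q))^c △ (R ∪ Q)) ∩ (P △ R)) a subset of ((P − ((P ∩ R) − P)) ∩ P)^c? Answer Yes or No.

R − Q = {6,7,8,12,13,14,15,16}
R − (R − Q) = {}
(R − (R − Q))^c = {5,6,7,8,9,10,11,12,13,14,15,16}
R ∪ Q = {6,7,8,11,12,13,14,15,16}
(R − (R − Q))^c △ (R ∪ Q) = {5,9,10}
P △ R = {5,7,12,15}
((R − (R − Q))^c △ (R ∪ Q)) ∩ (P △ R) = {5}
P ∩ R = {6,8,13,14,16}
(P ∩ R) − P = {}
P − ((P ∩ R) − P) = {5,6,8,13,14,16}
(P − ((P ∩ R) − P)) ∩ P = {5,6,8,13,14,16}
((P − ((P ∩ R) − P)) ∩ P)^c = {7,9,10,11,12,15}
5 ∈ ((R − (R − Q))^c △ (R ∪ Q)) ∩ (P △ R) but 5 ∉ ((P − ((P ∩ R) − P)) ∩ P)^c, so the inclusion fails.

No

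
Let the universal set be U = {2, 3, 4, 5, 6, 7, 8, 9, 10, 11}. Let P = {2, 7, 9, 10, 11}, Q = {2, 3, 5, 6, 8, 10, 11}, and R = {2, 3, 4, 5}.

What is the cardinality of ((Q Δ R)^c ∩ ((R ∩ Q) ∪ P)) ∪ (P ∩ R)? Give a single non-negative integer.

5

Q Δ R = {4, 6, 8, 10, 11}
(Q Δ R)^c = {2, 3, 5, 7, 9}
R ∩ Q = {2, 3, 5}
(R ∩ Q) ∪ P = {2, 3, 5, 7, 9, 10, 11}
(Q Δ R)^c ∩ ((R ∩ Q) ∪ P) = {2, 3, 5, 7, 9}
P ∩ R = {2}
((Q Δ R)^c ∩ ((R ∩ Q) ∪ P)) ∪ (P ∩ R) = {2, 3, 5, 7, 9}
|((Q Δ R)^c ∩ ((R ∩ Q) ∪ P)) ∪ (P ∩ R)| = 5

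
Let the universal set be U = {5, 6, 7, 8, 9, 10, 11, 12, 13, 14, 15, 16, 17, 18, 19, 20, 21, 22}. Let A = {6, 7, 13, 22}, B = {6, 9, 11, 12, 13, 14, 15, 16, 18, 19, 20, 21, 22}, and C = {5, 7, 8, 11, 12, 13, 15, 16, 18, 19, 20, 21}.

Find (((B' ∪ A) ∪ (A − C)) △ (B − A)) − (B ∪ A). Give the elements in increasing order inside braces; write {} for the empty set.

{5, 8, 10, 17}

B' = {5, 7, 8, 10, 17}
B' ∪ A = {5, 6, 7, 8, 10, 13, 17, 22}
A − C = {6, 22}
(B' ∪ A) ∪ (A − C) = {5, 6, 7, 8, 10, 13, 17, 22}
B − A = {9, 11, 12, 14, 15, 16, 18, 19, 20, 21}
((B' ∪ A) ∪ (A − C)) △ (B − A) = {5, 6, 7, 8, 9, 10, 11, 12, 13, 14, 15, 16, 17, 18, 19, 20, 21, 22}
B ∪ A = {6, 7, 9, 11, 12, 13, 14, 15, 16, 18, 19, 20, 21, 22}
(((B' ∪ A) ∪ (A − C)) △ (B − A)) − (B ∪ A) = {5, 8, 10, 17}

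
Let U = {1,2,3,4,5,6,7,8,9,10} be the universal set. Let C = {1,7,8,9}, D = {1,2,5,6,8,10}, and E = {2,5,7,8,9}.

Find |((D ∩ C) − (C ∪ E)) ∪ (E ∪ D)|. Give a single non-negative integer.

8

D ∩ C = {1,8}
C ∪ E = {1,2,5,7,8,9}
(D ∩ C) − (C ∪ E) = {}
E ∪ D = {1,2,5,6,7,8,9,10}
((D ∩ C) − (C ∪ E)) ∪ (E ∪ D) = {1,2,5,6,7,8,9,10}
|((D ∩ C) − (C ∪ E)) ∪ (E ∪ D)| = 8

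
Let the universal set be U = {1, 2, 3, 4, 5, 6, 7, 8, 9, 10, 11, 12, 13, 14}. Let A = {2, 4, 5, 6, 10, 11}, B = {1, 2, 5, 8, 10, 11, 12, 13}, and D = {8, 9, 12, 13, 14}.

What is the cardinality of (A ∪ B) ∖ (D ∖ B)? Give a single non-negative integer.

10

A ∪ B = {1, 2, 4, 5, 6, 8, 10, 11, 12, 13}
D ∖ B = {9, 14}
(A ∪ B) ∖ (D ∖ B) = {1, 2, 4, 5, 6, 8, 10, 11, 12, 13}
|(A ∪ B) ∖ (D ∖ B)| = 10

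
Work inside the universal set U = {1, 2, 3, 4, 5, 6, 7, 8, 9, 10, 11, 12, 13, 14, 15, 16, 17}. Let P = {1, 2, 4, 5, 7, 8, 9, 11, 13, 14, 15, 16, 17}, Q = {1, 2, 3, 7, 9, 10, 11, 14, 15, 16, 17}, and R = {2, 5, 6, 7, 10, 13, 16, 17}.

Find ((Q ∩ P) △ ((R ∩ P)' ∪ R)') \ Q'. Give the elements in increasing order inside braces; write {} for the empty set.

{1, 2, 7, 9, 11, 14, 15, 16, 17}

Q ∩ P = {1, 2, 7, 9, 11, 14, 15, 16, 17}
R ∩ P = {2, 5, 7, 13, 16, 17}
(R ∩ P)' = {1, 3, 4, 6, 8, 9, 10, 11, 12, 14, 15}
(R ∩ P)' ∪ R = {1, 2, 3, 4, 5, 6, 7, 8, 9, 10, 11, 12, 13, 14, 15, 16, 17}
((R ∩ P)' ∪ R)' = {}
(Q ∩ P) △ ((R ∩ P)' ∪ R)' = {1, 2, 7, 9, 11, 14, 15, 16, 17}
Q' = {4, 5, 6, 8, 12, 13}
((Q ∩ P) △ ((R ∩ P)' ∪ R)') \ Q' = {1, 2, 7, 9, 11, 14, 15, 16, 17}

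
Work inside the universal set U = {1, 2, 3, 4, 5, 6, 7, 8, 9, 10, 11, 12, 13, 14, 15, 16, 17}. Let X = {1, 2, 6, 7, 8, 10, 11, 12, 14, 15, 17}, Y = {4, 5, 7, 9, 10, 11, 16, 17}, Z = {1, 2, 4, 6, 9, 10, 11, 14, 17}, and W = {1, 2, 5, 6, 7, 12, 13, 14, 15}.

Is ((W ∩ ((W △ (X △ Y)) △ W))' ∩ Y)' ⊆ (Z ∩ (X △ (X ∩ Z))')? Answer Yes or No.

No

X △ Y = {1, 2, 4, 5, 6, 8, 9, 12, 14, 15, 16}
W △ (X △ Y) = {4, 7, 8, 9, 13, 16}
(W △ (X △ Y)) △ W = {1, 2, 4, 5, 6, 8, 9, 12, 14, 15, 16}
W ∩ ((W △ (X △ Y)) △ W) = {1, 2, 5, 6, 12, 14, 15}
(W ∩ ((W △ (X △ Y)) △ W))' = {3, 4, 7, 8, 9, 10, 11, 13, 16, 17}
(W ∩ ((W △ (X △ Y)) △ W))' ∩ Y = {4, 7, 9, 10, 11, 16, 17}
((W ∩ ((W △ (X △ Y)) △ W))' ∩ Y)' = {1, 2, 3, 5, 6, 8, 12, 13, 14, 15}
X ∩ Z = {1, 2, 6, 10, 11, 14, 17}
X △ (X ∩ Z) = {7, 8, 12, 15}
(X △ (X ∩ Z))' = {1, 2, 3, 4, 5, 6, 9, 10, 11, 13, 14, 16, 17}
Z ∩ (X △ (X ∩ Z))' = {1, 2, 4, 6, 9, 10, 11, 14, 17}
3 ∈ ((W ∩ ((W △ (X △ Y)) △ W))' ∩ Y)' but 3 ∉ Z ∩ (X △ (X ∩ Z))', so the inclusion fails.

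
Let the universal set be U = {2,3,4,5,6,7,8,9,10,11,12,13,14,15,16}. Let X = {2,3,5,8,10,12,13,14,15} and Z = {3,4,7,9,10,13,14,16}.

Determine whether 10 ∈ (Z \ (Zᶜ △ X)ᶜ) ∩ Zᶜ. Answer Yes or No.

No

10 ∈ Z, so 10 ∉ Zᶜ
10 ∉ Zᶜ and 10 ∈ X, so 10 ∈ Zᶜ △ X
10 ∉ (Zᶜ △ X)ᶜ since 10 ∈ (Zᶜ △ X)
10 ∈ Z and 10 ∉ (Zᶜ △ X)ᶜ, so 10 ∈ Z \ (Zᶜ △ X)ᶜ
10 ∈ Z, so 10 ∉ Zᶜ
10 ∈ (Z \ (Zᶜ △ X)ᶜ) and 10 ∉ Zᶜ, so 10 ∉ (Z \ (Zᶜ △ X)ᶜ) ∩ Zᶜ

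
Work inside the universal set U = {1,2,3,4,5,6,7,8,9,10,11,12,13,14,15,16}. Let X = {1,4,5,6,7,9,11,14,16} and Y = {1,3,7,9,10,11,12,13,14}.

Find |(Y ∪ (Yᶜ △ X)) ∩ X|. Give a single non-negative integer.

Yᶜ = {2,4,5,6,8,15,16}
Yᶜ △ X = {1,2,7,8,9,11,14,15}
Y ∪ (Yᶜ △ X) = {1,2,3,7,8,9,10,11,12,13,14,15}
(Y ∪ (Yᶜ △ X)) ∩ X = {1,7,9,11,14}
|(Y ∪ (Yᶜ △ X)) ∩ X| = 5

5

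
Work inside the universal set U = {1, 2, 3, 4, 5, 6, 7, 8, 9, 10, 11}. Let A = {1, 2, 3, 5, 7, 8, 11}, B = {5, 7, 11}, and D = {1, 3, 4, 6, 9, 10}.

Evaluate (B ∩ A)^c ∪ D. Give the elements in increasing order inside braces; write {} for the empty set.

{1, 2, 3, 4, 6, 8, 9, 10}

B ∩ A = {5, 7, 11}
(B ∩ A)^c = {1, 2, 3, 4, 6, 8, 9, 10}
(B ∩ A)^c ∪ D = {1, 2, 3, 4, 6, 8, 9, 10}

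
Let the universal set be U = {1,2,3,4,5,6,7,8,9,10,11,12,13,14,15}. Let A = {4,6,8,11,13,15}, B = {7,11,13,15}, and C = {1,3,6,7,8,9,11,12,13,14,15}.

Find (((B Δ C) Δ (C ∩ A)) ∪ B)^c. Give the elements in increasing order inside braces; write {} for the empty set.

B Δ C = {1,3,6,8,9,12,14}
C ∩ A = {6,8,11,13,15}
(B Δ C) Δ (C ∩ A) = {1,3,9,11,12,13,14,15}
((B Δ C) Δ (C ∩ A)) ∪ B = {1,3,7,9,11,12,13,14,15}
(((B Δ C) Δ (C ∩ A)) ∪ B)^c = {2,4,5,6,8,10}

{2,4,5,6,8,10}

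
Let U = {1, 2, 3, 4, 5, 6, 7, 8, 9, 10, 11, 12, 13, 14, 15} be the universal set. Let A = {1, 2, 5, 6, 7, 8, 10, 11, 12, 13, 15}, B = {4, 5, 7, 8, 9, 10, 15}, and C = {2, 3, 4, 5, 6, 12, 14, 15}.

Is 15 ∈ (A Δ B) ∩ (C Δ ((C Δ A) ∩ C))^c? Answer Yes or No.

15 ∈ A and 15 ∈ B, so 15 ∉ A Δ B
15 ∈ C and 15 ∈ A, so 15 ∉ C Δ A
15 ∉ (C Δ A) and 15 ∈ C, so 15 ∉ (C Δ A) ∩ C
15 ∈ C and 15 ∉ ((C Δ A) ∩ C), so 15 ∈ C Δ ((C Δ A) ∩ C)
15 ∉ (C Δ ((C Δ A) ∩ C))^c since 15 ∈ (C Δ ((C Δ A) ∩ C))
15 ∉ (A Δ B) and 15 ∉ (C Δ ((C Δ A) ∩ C))^c, so 15 ∉ (A Δ B) ∩ (C Δ ((C Δ A) ∩ C))^c

No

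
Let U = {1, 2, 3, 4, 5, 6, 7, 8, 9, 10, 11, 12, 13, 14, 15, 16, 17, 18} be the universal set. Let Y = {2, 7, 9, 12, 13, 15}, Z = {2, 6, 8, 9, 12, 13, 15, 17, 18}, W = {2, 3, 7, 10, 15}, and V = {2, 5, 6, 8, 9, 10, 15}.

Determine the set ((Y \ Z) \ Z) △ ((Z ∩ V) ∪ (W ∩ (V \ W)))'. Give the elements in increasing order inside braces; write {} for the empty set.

{1, 3, 4, 5, 10, 11, 12, 13, 14, 16, 17, 18}

Y \ Z = {7}
(Y \ Z) \ Z = {7}
Z ∩ V = {2, 6, 8, 9, 15}
V \ W = {5, 6, 8, 9}
W ∩ (V \ W) = {}
(Z ∩ V) ∪ (W ∩ (V \ W)) = {2, 6, 8, 9, 15}
((Z ∩ V) ∪ (W ∩ (V \ W)))' = {1, 3, 4, 5, 7, 10, 11, 12, 13, 14, 16, 17, 18}
((Y \ Z) \ Z) △ ((Z ∩ V) ∪ (W ∩ (V \ W)))' = {1, 3, 4, 5, 10, 11, 12, 13, 14, 16, 17, 18}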